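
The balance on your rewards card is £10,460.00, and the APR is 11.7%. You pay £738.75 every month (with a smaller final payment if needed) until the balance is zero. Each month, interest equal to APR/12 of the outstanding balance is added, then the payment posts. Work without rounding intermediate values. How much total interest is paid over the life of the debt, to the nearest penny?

Monthly rate r = 11.7%/12 = 0.975% = 0.00975.
Payoff takes n = ⌈−ln(1 − rB₀/P)/ln(1+r)⌉ = ⌈15.311⌉ = 16 payments; the last is £230.50.
Total paid = 15·£738.75 + £230.50 = £11,311.75.
Total interest = total paid − principal = £11,311.75 − £10,460.00 = £851.75.

£851.75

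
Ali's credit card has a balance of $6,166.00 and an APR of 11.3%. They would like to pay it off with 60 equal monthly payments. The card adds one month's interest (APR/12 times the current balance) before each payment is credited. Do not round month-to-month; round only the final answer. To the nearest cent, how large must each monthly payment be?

Monthly rate r = 11.3%/12 = 0.941667% = 0.00941667.
Level-payment amortization: P = B₀·r / (1 − (1+r)^(−n)) = 6166.00·0.00941667 / (1 − 1.00942^(−60)).
Denominator 1 − (1+r)^(−60) = 0.430135334.
P = 58.0632 / 0.430135334 ≈ 134.99.

$134.99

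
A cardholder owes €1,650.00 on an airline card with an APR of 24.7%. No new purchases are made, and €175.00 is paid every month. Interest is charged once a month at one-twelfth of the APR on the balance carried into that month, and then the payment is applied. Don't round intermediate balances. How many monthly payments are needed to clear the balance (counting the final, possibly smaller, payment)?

11 payments

Monthly rate r = 24.7%/12 = 2.05833% = 0.0205833.
Recurrence: B ← B·(1+r) − €175.00.
Month 1: interest €33.96; balance after payment €1,508.96.
Month 2: interest €31.06; balance after payment €1,365.02.
Closed form: n = −ln(1 − rB₀/P)/ln(1+r) = −ln(0.80593)/ln(1.02058) ≈ 10.590, so the balance reaches zero during payment 11.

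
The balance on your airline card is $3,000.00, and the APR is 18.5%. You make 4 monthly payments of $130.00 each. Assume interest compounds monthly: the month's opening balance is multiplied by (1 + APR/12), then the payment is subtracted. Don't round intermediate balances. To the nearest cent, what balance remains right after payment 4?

Monthly rate r = 18.5%/12 = 1.54167% = 0.0154167.
Each month: B ← B·(1+r) − $130.00.
Month 1: interest $46.25; balance after payment $2,916.25.
Month 2: interest $44.96; balance after payment $2,831.21.
Month 3: interest $43.65; balance after payment $2,744.86.
Month 4: interest $42.32; balance after payment $2,657.17.

$2,657.17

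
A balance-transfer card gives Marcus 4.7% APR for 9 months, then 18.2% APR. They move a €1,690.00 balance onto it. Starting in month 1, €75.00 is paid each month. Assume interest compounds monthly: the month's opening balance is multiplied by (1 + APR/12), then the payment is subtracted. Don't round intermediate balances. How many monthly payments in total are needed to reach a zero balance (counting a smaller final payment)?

Promo months 1–9 at r₀ = 4.7%/12 = 0.00391667; months 10+ at r₁ = 18.2%/12 = 0.0151667.
After month 9: iterate B ← B·(1+r₀) − €75.00 for 9 months → €1,064.84.
Then at r₁ with €75.00/mo: n₂ = −ln(1 − r₁·B/P)/ln(1+r₁) ≈ 16.11 → 17 more payments.

26 payments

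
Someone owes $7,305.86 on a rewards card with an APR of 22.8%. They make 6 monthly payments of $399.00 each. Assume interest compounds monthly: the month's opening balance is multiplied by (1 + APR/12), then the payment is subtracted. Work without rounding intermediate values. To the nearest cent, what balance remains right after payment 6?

$5,668.67

Monthly rate r = 22.8%/12 = 1.9% = 0.019.
Each month: B ← B·(1+r) − $399.00.
Month 1: interest $138.81; balance after payment $7,045.67.
Month 2: interest $133.87; balance after payment $6,780.54.
Month 3: interest $128.83; balance after payment $6,510.37.
Month 4: interest $123.70; balance after payment $6,235.07.
Month 5: interest $118.47; balance after payment $5,954.53.
Month 6: interest $113.14; balance after payment $5,668.67.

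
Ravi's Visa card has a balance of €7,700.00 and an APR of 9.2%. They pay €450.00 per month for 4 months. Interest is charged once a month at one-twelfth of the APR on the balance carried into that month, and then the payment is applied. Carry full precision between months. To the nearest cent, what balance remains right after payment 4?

Monthly rate r = 9.2%/12 = 0.766667% = 0.00766667.
Each month: B ← B·(1+r) − €450.00.
Month 1: interest €59.03; balance after payment €7,309.03.
Month 2: interest €56.04; balance after payment €6,915.07.
Month 3: interest €53.02; balance after payment €6,518.08.
Month 4: interest €49.97; balance after payment €6,118.06.

€6,118.06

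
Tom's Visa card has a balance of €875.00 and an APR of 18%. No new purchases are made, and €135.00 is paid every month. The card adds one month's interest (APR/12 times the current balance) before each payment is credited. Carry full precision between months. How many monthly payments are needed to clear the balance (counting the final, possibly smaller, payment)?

Monthly rate r = 18%/12 = 1.5% = 0.015.
Recurrence: B ← B·(1+r) − €135.00.
Month 1: interest €13.12; balance after payment €753.12.
Month 2: interest €11.30; balance after payment €629.42.
Closed form: n = −ln(1 − rB₀/P)/ln(1+r) = −ln(0.90278)/ln(1.015) ≈ 6.870, so the balance reaches zero during payment 7.

7 payments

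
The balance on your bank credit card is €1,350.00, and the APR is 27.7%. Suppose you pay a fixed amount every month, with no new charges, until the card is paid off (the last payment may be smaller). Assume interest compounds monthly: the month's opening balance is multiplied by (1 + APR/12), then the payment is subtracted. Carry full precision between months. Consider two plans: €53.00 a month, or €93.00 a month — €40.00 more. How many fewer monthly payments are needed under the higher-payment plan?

21 fewer payments

Monthly rate r = 27.7%/12 = 2.30833% = 0.0230833.
At €53.00/mo: n = ⌈−ln(1 − rB₀/P)/ln(1+r)⌉ = 39 payments (last €45.29); total interest = total paid − €1,350.00 = €709.29.
At €93.00/mo: 18 payments (last €82.16); total interest €313.16.
Payments saved = 39 − 18 = 21.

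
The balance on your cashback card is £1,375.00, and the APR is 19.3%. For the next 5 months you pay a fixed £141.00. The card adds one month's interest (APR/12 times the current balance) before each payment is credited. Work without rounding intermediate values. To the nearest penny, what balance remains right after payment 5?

Monthly rate r = 19.3%/12 = 1.60833% = 0.0160833.
Each month: B ← B·(1+r) − £141.00.
Month 1: interest £22.11; balance after payment £1,256.11.
Month 2: interest £20.20; balance after payment £1,135.32.
Month 3: interest £18.26; balance after payment £1,012.58.
Month 4: interest £16.29; balance after payment £887.86.
Month 5: interest £14.28; balance after payment £761.14.

£761.14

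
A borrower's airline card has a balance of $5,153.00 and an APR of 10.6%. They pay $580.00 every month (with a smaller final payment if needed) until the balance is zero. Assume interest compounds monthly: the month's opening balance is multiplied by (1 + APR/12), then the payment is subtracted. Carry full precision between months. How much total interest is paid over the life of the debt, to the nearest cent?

$237.64

Monthly rate r = 10.6%/12 = 0.883333% = 0.00883333.
Payoff takes n = ⌈−ln(1 − rB₀/P)/ln(1+r)⌉ = ⌈9.293⌉ = 10 payments; the last is $170.64.
Total paid = 9·$580.00 + $170.64 = $5,390.64.
Total interest = total paid − principal = $5,390.64 − $5,153.00 = $237.64.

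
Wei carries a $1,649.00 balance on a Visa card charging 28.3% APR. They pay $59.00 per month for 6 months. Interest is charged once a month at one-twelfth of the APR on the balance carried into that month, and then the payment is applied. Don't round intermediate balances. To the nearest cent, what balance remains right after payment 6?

Monthly rate r = 28.3%/12 = 2.35833% = 0.0235833.
Each month: B ← B·(1+r) − $59.00.
Month 1: interest $38.89; balance after payment $1,628.89.
Month 2: interest $38.41; balance after payment $1,608.30.
Month 3: interest $37.93; balance after payment $1,587.23.
Month 4: interest $37.43; balance after payment $1,565.66.
Month 5: interest $36.92; balance after payment $1,543.59.
Month 6: interest $36.40; balance after payment $1,520.99.

$1,520.99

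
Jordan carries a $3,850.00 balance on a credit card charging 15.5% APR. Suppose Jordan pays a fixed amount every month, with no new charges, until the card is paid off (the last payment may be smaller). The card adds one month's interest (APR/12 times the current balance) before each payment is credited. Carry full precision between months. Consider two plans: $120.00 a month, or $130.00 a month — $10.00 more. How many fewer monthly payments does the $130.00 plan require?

Monthly rate r = 15.5%/12 = 1.29167% = 0.0129167.
At $120.00/mo: n = ⌈−ln(1 − rB₀/P)/ln(1+r)⌉ = 42 payments (last $83.78); total interest = total paid − $3,850.00 = $1,153.78.
At $130.00/mo: 38 payments (last $73.86); total interest $1,033.86.
Payments saved = 42 − 38 = 4.

4 fewer payments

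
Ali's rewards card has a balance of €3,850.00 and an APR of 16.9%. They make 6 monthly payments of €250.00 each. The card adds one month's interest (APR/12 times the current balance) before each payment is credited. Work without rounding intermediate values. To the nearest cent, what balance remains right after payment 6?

Monthly rate r = 16.9%/12 = 1.40833% = 0.0140833.
Each month: B ← B·(1+r) − €250.00.
Month 1: interest €54.22; balance after payment €3,654.22.
Month 2: interest €51.46; balance after payment €3,455.68.
Month 3: interest €48.67; balance after payment €3,254.35.
Month 4: interest €45.83; balance after payment €3,050.18.
Month 5: interest €42.96; balance after payment €2,843.14.
Month 6: interest €40.04; balance after payment €2,633.18.

€2,633.18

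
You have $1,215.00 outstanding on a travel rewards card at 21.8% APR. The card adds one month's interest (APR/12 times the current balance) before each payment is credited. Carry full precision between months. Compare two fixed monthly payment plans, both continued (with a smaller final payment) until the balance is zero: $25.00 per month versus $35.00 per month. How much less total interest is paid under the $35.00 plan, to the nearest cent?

Monthly rate r = 21.8%/12 = 1.81667% = 0.0181667.
At $25.00/mo: n = ⌈−ln(1 − rB₀/P)/ln(1+r)⌉ = 120 payments (last $3.21); total interest = total paid − $1,215.00 = $1,763.21.
At $35.00/mo: 56 payments (last $11.33); total interest $721.33.
Interest saved = $1,763.21 − $721.33 = $1,041.88.

$1,041.88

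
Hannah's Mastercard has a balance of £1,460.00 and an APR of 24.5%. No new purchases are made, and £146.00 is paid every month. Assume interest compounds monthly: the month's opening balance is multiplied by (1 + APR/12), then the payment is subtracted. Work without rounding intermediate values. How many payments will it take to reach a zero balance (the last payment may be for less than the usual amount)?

12 months

Monthly rate r = 24.5%/12 = 2.04167% = 0.0204167.
Recurrence: B ← B·(1+r) − £146.00.
Month 1: interest £29.81; balance after payment £1,343.81.
Month 2: interest £27.44; balance after payment £1,225.24.
Closed form: n = −ln(1 − rB₀/P)/ln(1+r) = −ln(0.79583)/ln(1.02042) ≈ 11.299, so the balance reaches zero during payment 12.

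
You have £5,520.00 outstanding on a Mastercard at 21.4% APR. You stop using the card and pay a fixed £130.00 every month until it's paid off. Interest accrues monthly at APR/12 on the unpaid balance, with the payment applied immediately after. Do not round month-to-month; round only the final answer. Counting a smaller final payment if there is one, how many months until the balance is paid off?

81 payments

Monthly rate r = 21.4%/12 = 1.78333% = 0.0178333.
Recurrence: B ← B·(1+r) − £130.00.
Month 1: interest £98.44; balance after payment £5,488.44.
Month 2: interest £97.88; balance after payment £5,456.32.
Closed form: n = −ln(1 − rB₀/P)/ln(1+r) = −ln(0.24277)/ln(1.01783) ≈ 80.088, so the balance reaches zero during payment 81.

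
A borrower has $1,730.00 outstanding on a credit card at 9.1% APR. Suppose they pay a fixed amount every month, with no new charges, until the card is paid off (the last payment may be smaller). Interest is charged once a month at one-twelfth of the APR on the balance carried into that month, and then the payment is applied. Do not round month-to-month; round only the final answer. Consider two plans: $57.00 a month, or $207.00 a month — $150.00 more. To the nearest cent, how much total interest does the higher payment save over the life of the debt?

Monthly rate r = 9.1%/12 = 0.758333% = 0.00758333.
At $57.00/mo: n = ⌈−ln(1 − rB₀/P)/ln(1+r)⌉ = 35 payments (last $35.61); total interest = total paid − $1,730.00 = $243.61.
At $207.00/mo: 9 payments (last $138.20); total interest $64.20.
Interest saved = $243.61 − $64.20 = $179.41.

$179.41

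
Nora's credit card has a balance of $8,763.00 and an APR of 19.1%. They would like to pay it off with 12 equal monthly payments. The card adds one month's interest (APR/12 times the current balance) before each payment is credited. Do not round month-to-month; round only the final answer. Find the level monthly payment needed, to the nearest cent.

Monthly rate r = 19.1%/12 = 1.59167% = 0.0159167.
Level-payment amortization: P = B₀·r / (1 − (1+r)^(−n)) = 8763.00·0.0159167 / (1 − 1.01592^(−12)).
Denominator 1 − (1+r)^(−12) = 0.172623889.
P = 139.478 / 0.172623889 ≈ 807.99.

$807.99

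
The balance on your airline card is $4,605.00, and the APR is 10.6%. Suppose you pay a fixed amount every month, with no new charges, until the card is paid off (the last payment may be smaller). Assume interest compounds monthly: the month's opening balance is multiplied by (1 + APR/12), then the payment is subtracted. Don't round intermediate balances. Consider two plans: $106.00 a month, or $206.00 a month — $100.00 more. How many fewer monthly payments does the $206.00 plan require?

Monthly rate r = 10.6%/12 = 0.883333% = 0.00883333.
At $106.00/mo: n = ⌈−ln(1 − rB₀/P)/ln(1+r)⌉ = 56 payments (last $4.87); total interest = total paid − $4,605.00 = $1,229.87.
At $206.00/mo: 26 payments (last $2.69); total interest $547.69.
Payments saved = 56 − 26 = 30.

30 fewer payments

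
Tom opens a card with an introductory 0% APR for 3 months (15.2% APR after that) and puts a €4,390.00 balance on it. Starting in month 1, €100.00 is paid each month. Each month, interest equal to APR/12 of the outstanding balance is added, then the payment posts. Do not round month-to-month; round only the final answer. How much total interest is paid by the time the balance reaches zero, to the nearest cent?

Promo months 1–3 at r₀ = 0%/12 = 0; months 4+ at r₁ = 15.2%/12 = 0.0126667.
After month 3 (no interest yet): B = €4,390.00 − 3·€100.00 = €4,090.00.
Then at r₁ with €100.00/mo: n₂ = −ln(1 − r₁·B/P)/ln(1+r₁) ≈ 57.99 → 58 more payments.
Total paid = 60·€100.00 + €99.19 = €6,099.19; interest = €6,099.19 − €4,390.00 = €1,709.19.

€1,709.19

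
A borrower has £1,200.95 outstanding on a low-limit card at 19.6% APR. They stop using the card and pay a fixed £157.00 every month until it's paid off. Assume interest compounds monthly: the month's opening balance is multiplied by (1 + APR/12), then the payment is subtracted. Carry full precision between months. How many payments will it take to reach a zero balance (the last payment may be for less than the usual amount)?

9 months

Monthly rate r = 19.6%/12 = 1.63333% = 0.0163333.
Recurrence: B ← B·(1+r) − £157.00.
Month 1: interest £19.62; balance after payment £1,063.57.
Month 2: interest £17.37; balance after payment £923.94.
Closed form: n = −ln(1 − rB₀/P)/ln(1+r) = −ln(0.87506)/ln(1.01633) ≈ 8.238, so the balance reaches zero during payment 9.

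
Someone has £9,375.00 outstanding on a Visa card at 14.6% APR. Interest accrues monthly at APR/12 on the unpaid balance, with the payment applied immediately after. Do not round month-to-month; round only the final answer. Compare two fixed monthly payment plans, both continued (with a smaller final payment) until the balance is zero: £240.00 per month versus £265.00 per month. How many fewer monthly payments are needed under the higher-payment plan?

7 fewer payments

Monthly rate r = 14.6%/12 = 1.21667% = 0.0121667.
At £240.00/mo: n = ⌈−ln(1 − rB₀/P)/ln(1+r)⌉ = 54 payments (last £77.94); total interest = total paid − £9,375.00 = £3,422.94.
At £265.00/mo: 47 payments (last £144.47); total interest £2,959.47.
Payments saved = 54 − 47 = 7.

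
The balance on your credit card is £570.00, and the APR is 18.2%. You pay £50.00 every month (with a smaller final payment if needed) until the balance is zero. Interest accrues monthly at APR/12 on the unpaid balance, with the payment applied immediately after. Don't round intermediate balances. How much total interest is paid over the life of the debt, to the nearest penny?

Monthly rate r = 18.2%/12 = 1.51667% = 0.0151667.
Payoff takes n = ⌈−ln(1 − rB₀/P)/ln(1+r)⌉ = ⌈12.611⌉ = 13 payments; the last is £30.64.
Total paid = 12·£50.00 + £30.64 = £630.64.
Total interest = total paid − principal = £630.64 − £570.00 = £60.64.

£60.64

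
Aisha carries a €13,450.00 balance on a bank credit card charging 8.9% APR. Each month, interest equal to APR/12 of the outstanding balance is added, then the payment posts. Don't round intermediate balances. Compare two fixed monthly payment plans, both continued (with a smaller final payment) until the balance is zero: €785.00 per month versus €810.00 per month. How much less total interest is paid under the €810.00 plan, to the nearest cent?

€31.79

Monthly rate r = 8.9%/12 = 0.741667% = 0.00741667.
At €785.00/mo: n = ⌈−ln(1 − rB₀/P)/ln(1+r)⌉ = 19 payments (last €308.63); total interest = total paid − €13,450.00 = €988.63.
At €810.00/mo: 18 payments (last €636.84); total interest €956.84.
Interest saved = €988.63 − €956.84 = €31.79.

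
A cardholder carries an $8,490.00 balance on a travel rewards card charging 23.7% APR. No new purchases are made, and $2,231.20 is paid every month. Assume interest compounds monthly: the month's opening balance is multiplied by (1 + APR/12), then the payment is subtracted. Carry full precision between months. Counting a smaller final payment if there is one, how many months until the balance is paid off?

Monthly rate r = 23.7%/12 = 1.975% = 0.01975.
Recurrence: B ← B·(1+r) − $2,231.20.
Month 1: interest $167.68; balance after payment $6,426.48.
Month 2: interest $126.92; balance after payment $4,322.20.
Month 3: interest $85.36; balance after payment $2,176.36.
Month 4: interest $42.98; balance after payment $0.00.

4 months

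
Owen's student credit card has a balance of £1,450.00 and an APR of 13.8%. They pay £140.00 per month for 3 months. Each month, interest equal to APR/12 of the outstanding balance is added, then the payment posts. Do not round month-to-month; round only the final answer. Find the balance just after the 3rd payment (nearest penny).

Monthly rate r = 13.8%/12 = 1.15% = 0.0115.
Each month: B ← B·(1+r) − £140.00.
Month 1: interest £16.68; balance after payment £1,326.67.
Month 2: interest £15.26; balance after payment £1,201.93.
Month 3: interest £13.82; balance after payment £1,075.75.

£1,075.75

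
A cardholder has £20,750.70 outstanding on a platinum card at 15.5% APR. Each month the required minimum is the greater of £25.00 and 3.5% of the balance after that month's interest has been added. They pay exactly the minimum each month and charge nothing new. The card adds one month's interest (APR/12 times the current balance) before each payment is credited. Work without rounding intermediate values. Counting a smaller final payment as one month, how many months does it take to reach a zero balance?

184 months

Monthly rate r = 15.5%/12 = 1.29167% = 0.0129167.
While 3.5% of the post-interest balance exceeds £25.00, each month B ← (B·(1+r))·(1 − 0.035), i.e. B shrinks by the factor (1+r)·0.965 = 0.97746.
This holds for months 1–149. Entering month 150 the balance is £695.16; 3.5% of the post-interest balance is now below £25.00, so the flat £25.00 minimum applies from here.
From month 150 a fixed £25.00 at rate r clears £695.16 in 35 more payments. Total: 149 + 35 = 184 months.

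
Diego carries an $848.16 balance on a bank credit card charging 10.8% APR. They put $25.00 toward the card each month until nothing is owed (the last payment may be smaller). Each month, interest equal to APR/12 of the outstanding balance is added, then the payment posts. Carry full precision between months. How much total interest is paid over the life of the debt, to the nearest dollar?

$168

Monthly rate r = 10.8%/12 = 0.9% = 0.009.
Payoff takes n = ⌈−ln(1 − rB₀/P)/ln(1+r)⌉ = ⌈40.663⌉ = 41 payments; the last is $16.60.
Total paid = 40·$25.00 + $16.60 = $1,016.60.
Total interest = total paid − principal = $1,016.60 − $848.16 = $168.44.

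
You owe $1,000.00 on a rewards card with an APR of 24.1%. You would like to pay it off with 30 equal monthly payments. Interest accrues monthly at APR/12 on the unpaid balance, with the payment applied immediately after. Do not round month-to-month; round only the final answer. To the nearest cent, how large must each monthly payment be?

$44.70

Monthly rate r = 24.1%/12 = 2.00833% = 0.0200833.
Level-payment amortization: P = B₀·r / (1 − (1+r)^(−n)) = 1000.00·0.0200833 / (1 − 1.02008^(−30)).
Denominator 1 − (1+r)^(−30) = 0.449280514.
P = 20.0833 / 0.449280514 ≈ 44.70.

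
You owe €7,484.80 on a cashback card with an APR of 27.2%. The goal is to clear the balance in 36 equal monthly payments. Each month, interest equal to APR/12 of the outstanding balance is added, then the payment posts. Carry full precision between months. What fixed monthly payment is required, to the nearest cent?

€306.37

Monthly rate r = 27.2%/12 = 2.26667% = 0.0226667.
Level-payment amortization: P = B₀·r / (1 − (1+r)^(−n)) = 7484.80·0.0226667 / (1 − 1.02267^(−36)).
Denominator 1 − (1+r)^(−36) = 0.55375601.
P = 169.655 / 0.55375601 ≈ 306.37.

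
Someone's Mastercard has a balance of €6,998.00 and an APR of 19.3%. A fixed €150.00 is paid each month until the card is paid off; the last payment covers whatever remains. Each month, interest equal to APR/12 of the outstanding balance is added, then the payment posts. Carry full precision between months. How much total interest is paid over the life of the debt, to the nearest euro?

€6,048

Monthly rate r = 19.3%/12 = 1.60833% = 0.0160833.
Payoff takes n = ⌈−ln(1 − rB₀/P)/ln(1+r)⌉ = ⌈86.971⌉ = 87 payments; the last is €145.74.
Total paid = 86·€150.00 + €145.74 = €13,045.74.
Total interest = total paid − principal = €13,045.74 − €6,998.00 = €6,047.74.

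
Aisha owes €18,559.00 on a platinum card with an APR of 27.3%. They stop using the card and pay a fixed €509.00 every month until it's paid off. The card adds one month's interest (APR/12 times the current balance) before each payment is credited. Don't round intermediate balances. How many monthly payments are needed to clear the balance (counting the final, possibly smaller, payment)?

Monthly rate r = 27.3%/12 = 2.275% = 0.02275.
Recurrence: B ← B·(1+r) − €509.00.
Month 1: interest €422.22; balance after payment €18,472.22.
Month 2: interest €420.24; balance after payment €18,383.46.
Closed form: n = −ln(1 − rB₀/P)/ln(1+r) = −ln(0.1705)/ln(1.02275) ≈ 78.641, so the balance reaches zero during payment 79.

79 payments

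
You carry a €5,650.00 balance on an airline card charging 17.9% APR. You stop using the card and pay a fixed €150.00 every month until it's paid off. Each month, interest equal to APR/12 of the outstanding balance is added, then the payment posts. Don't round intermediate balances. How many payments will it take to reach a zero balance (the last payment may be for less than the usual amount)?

56 payments

Monthly rate r = 17.9%/12 = 1.49167% = 0.0149167.
Recurrence: B ← B·(1+r) − €150.00.
Month 1: interest €84.28; balance after payment €5,584.28.
Month 2: interest €83.30; balance after payment €5,517.58.
Closed form: n = −ln(1 − rB₀/P)/ln(1+r) = −ln(0.43814)/ln(1.01492) ≈ 55.734, so the balance reaches zero during payment 56.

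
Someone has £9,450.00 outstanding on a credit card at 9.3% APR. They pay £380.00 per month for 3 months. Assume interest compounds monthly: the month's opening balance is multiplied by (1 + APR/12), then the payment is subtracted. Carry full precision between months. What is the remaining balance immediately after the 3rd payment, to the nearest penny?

£8,522.56

Monthly rate r = 9.3%/12 = 0.775% = 0.00775.
Each month: B ← B·(1+r) − £380.00.
Month 1: interest £73.24; balance after payment £9,143.24.
Month 2: interest £70.86; balance after payment £8,834.10.
Month 3: interest £68.46; balance after payment £8,522.56.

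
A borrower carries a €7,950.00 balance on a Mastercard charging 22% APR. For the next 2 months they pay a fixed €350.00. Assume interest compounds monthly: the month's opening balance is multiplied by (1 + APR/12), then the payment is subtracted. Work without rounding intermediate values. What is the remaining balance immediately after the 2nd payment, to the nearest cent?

Monthly rate r = 22%/12 = 1.83333% = 0.0183333.
Each month: B ← B·(1+r) − €350.00.
Month 1: interest €145.75; balance after payment €7,745.75.
Month 2: interest €142.01; balance after payment €7,537.76.

€7,537.76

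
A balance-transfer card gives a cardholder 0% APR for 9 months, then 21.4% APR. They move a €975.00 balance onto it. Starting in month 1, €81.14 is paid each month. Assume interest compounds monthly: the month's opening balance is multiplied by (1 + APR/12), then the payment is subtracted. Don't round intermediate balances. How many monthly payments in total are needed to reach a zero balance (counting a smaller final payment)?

Promo months 1–9 at r₀ = 0%/12 = 0; months 10+ at r₁ = 21.4%/12 = 0.0178333.
After month 9 (no interest yet): B = €975.00 − 9·€81.14 = €244.74.
Then at r₁ with €81.14/mo: n₂ = −ln(1 − r₁·B/P)/ln(1+r₁) ≈ 3.13 → 4 more payments.

13 payments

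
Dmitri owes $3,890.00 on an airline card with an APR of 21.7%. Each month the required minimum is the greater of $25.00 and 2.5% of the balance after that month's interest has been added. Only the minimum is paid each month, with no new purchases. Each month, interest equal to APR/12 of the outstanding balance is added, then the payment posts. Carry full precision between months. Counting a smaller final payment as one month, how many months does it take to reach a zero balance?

256 months

Monthly rate r = 21.7%/12 = 1.80833% = 0.0180833.
While 2.5% of the post-interest balance exceeds $25.00, each month B ← (B·(1+r))·(1 − 0.025), i.e. B shrinks by the factor (1+r)·0.975 = 0.99263.
This holds for months 1–187. Entering month 188 the balance is $975.65; 2.5% of the post-interest balance is now below $25.00, so the flat $25.00 minimum applies from here.
From month 188 a fixed $25.00 at rate r clears $975.65 in 69 more payments. Total: 187 + 69 = 256 months.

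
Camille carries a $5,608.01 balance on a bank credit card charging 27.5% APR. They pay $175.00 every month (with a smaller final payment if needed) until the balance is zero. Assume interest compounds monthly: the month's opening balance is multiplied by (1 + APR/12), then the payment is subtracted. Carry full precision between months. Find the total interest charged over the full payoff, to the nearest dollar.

$4,632

Monthly rate r = 27.5%/12 = 2.29167% = 0.0229167.
Payoff takes n = ⌈−ln(1 − rB₀/P)/ln(1+r)⌉ = ⌈58.509⌉ = 59 payments; the last is $89.56.
Total paid = 58·$175.00 + $89.56 = $10,239.56.
Total interest = total paid − principal = $10,239.56 − $5,608.01 = $4,631.55.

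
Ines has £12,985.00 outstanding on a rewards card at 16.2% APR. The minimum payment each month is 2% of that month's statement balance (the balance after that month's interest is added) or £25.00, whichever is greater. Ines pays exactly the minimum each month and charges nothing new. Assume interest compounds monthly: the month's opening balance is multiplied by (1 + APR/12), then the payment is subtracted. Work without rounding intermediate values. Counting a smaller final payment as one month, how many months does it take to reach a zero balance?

Monthly rate r = 16.2%/12 = 1.35% = 0.0135.
While 2% of the post-interest balance exceeds £25.00, each month B ← (B·(1+r))·(1 − 0.02), i.e. B shrinks by the factor (1+r)·0.98 = 0.99323.
This holds for months 1–347. Entering month 348 the balance is £1,229.51; 2% of the post-interest balance is now below £25.00, so the flat £25.00 minimum applies from here.
From month 348 a fixed £25.00 at rate r clears £1,229.51 in 82 more payments. Total: 347 + 82 = 429 months.

429 months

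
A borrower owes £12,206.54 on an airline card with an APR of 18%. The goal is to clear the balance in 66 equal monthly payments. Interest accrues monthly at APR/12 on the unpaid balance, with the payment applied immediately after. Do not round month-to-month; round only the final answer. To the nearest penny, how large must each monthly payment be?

£292.64

Monthly rate r = 18%/12 = 1.5% = 0.015.
Level-payment amortization: P = B₀·r / (1 − (1+r)^(−n)) = 12206.54·0.015 / (1 − 1.015^(−66)).
Denominator 1 − (1+r)^(−66) = 0.625681569.
P = 183.098 / 0.625681569 ≈ 292.64.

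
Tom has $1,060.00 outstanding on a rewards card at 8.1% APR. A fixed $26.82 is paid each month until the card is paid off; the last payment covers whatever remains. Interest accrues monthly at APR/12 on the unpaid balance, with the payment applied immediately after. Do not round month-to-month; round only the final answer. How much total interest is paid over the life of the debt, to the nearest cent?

$177.12

Monthly rate r = 8.1%/12 = 0.675% = 0.00675.
Payoff takes n = ⌈−ln(1 − rB₀/P)/ln(1+r)⌉ = ⌈46.126⌉ = 47 payments; the last is $3.40.
Total paid = 46·$26.82 + $3.40 = $1,237.12.
Total interest = total paid − principal = $1,237.12 − $1,060.00 = $177.12.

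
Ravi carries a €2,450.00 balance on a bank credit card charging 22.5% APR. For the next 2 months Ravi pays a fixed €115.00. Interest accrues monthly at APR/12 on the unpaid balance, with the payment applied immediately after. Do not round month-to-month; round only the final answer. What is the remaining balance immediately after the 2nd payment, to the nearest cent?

€2,310.58

Monthly rate r = 22.5%/12 = 1.875% = 0.01875.
Each month: B ← B·(1+r) − €115.00.
Month 1: interest €45.94; balance after payment €2,380.94.
Month 2: interest €44.64; balance after payment €2,310.58.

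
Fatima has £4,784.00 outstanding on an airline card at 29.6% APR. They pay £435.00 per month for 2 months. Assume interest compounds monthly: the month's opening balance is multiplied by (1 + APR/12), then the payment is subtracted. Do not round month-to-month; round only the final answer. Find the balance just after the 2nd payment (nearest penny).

Monthly rate r = 29.6%/12 = 2.46667% = 0.0246667.
Each month: B ← B·(1+r) − £435.00.
Month 1: interest £118.01; balance after payment £4,467.01.
Month 2: interest £110.19; balance after payment £4,142.19.

£4,142.19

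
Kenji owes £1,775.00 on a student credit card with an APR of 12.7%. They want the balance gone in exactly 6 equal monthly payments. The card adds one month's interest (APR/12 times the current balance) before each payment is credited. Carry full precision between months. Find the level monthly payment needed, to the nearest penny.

£306.89

Monthly rate r = 12.7%/12 = 1.05833% = 0.0105833.
Level-payment amortization: P = B₀·r / (1 − (1+r)^(−n)) = 1775.00·0.0105833 / (1 − 1.01058^(−6)).
Denominator 1 − (1+r)^(−6) = 0.061212689.
P = 18.7854 / 0.061212689 ≈ 306.89.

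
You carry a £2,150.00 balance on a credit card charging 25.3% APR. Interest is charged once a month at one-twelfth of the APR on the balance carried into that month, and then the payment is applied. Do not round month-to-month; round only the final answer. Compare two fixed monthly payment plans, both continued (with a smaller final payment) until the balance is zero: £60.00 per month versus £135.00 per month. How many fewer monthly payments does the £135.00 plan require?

Monthly rate r = 25.3%/12 = 2.10833% = 0.0210833.
At £60.00/mo: n = ⌈−ln(1 − rB₀/P)/ln(1+r)⌉ = 68 payments (last £30.60); total interest = total paid − £2,150.00 = £1,900.60.
At £135.00/mo: 20 payments (last £82.58); total interest £497.58.
Payments saved = 68 − 20 = 48.

48 fewer payments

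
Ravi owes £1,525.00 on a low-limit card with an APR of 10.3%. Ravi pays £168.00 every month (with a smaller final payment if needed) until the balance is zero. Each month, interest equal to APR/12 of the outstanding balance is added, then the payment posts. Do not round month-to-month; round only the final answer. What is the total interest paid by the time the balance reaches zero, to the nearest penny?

£69.67

Monthly rate r = 10.3%/12 = 0.858333% = 0.00858333.
Payoff takes n = ⌈−ln(1 − rB₀/P)/ln(1+r)⌉ = ⌈9.491⌉ = 10 payments; the last is £82.67.
Total paid = 9·£168.00 + £82.67 = £1,594.67.
Total interest = total paid − principal = £1,594.67 − £1,525.00 = £69.67.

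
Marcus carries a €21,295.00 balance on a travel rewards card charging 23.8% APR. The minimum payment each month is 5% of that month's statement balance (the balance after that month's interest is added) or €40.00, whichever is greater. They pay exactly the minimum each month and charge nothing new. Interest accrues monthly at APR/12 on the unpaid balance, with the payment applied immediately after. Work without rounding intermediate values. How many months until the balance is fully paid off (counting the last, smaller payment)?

Monthly rate r = 23.8%/12 = 1.98333% = 0.0198333.
While 5% of the post-interest balance exceeds €40.00, each month B ← (B·(1+r))·(1 − 0.05), i.e. B shrinks by the factor (1+r)·0.95 = 0.96884.
This holds for months 1–105. Entering month 106 the balance is €767.05; 5% of the post-interest balance is now below €40.00, so the flat €40.00 minimum applies from here.
From month 106 a fixed €40.00 at rate r clears €767.05 in 25 more payments. Total: 105 + 25 = 130 months.

130 months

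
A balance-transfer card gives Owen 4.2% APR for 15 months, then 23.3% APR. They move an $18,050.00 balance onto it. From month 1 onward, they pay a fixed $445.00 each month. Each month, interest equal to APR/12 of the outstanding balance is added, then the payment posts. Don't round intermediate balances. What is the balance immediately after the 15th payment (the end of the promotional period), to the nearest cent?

Promo months 1–15 at r₀ = 4.2%/12 = 0.0035; months 16+ at r₁ = 23.3%/12 = 0.0194167.
After month 15: iterate B ← B·(1+r₀) − $445.00 for 15 months → $12,180.15.

$12,180.15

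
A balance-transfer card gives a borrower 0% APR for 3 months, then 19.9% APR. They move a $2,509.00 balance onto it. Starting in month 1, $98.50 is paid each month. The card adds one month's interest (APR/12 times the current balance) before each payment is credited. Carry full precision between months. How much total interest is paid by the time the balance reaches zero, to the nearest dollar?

Promo months 1–3 at r₀ = 0%/12 = 0; months 4+ at r₁ = 19.9%/12 = 0.0165833.
After month 3 (no interest yet): B = $2,509.00 − 3·$98.50 = $2,213.50.
Then at r₁ with $98.50/mo: n₂ = −ln(1 − r₁·B/P)/ln(1+r₁) ≈ 28.35 → 29 more payments.
Total paid = 31·$98.50 + $34.59 = $3,088.09; interest = $3,088.09 − $2,509.00 = $579.09.

$579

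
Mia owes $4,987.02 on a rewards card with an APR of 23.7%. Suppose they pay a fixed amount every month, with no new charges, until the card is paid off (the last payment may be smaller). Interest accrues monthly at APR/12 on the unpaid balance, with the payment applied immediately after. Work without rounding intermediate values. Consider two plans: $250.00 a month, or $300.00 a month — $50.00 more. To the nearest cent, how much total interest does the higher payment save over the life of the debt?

$297.49

Monthly rate r = 23.7%/12 = 1.975% = 0.01975.
At $250.00/mo: n = ⌈−ln(1 − rB₀/P)/ln(1+r)⌉ = 26 payments (last $152.64); total interest = total paid − $4,987.02 = $1,415.62.
At $300.00/mo: 21 payments (last $105.15); total interest $1,118.13.
Interest saved = $1,415.62 − $1,118.13 = $297.49.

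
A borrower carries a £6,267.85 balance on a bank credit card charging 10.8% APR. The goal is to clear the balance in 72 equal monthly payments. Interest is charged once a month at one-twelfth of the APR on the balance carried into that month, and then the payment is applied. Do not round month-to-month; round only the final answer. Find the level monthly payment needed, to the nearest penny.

Monthly rate r = 10.8%/12 = 0.9% = 0.009.
Level-payment amortization: P = B₀·r / (1 − (1+r)^(−n)) = 6267.85·0.009 / (1 − 1.009^(−72)).
Denominator 1 − (1+r)^(−72) = 0.475390645.
P = 56.4107 / 0.475390645 ≈ 118.66.

£118.66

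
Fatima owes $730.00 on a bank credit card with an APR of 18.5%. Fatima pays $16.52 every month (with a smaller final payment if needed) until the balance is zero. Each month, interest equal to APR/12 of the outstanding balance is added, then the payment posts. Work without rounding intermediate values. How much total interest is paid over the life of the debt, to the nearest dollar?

Monthly rate r = 18.5%/12 = 1.54167% = 0.0154167.
Payoff takes n = ⌈−ln(1 − rB₀/P)/ln(1+r)⌉ = ⌈74.732⌉ = 75 payments; the last is $12.12.
Total paid = 74·$16.52 + $12.12 = $1,234.60.
Total interest = total paid − principal = $1,234.60 − $730.00 = $504.60.

$505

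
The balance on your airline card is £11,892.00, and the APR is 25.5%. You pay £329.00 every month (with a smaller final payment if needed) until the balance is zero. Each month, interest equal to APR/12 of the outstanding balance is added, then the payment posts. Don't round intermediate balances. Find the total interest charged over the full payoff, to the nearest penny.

£10,975.12

Monthly rate r = 25.5%/12 = 2.125% = 0.02125.
Payoff takes n = ⌈−ln(1 − rB₀/P)/ln(1+r)⌉ = ⌈69.502⌉ = 70 payments; the last is £166.12.
Total paid = 69·£329.00 + £166.12 = £22,867.12.
Total interest = total paid − principal = £22,867.12 − £11,892.00 = £10,975.12.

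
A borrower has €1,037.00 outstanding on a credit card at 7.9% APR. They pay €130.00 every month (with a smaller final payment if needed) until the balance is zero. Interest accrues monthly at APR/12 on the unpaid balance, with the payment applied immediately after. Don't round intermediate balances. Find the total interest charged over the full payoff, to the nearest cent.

€31.80

Monthly rate r = 7.9%/12 = 0.658333% = 0.00658333.
Payoff takes n = ⌈−ln(1 − rB₀/P)/ln(1+r)⌉ = ⌈8.221⌉ = 9 payments; the last is €28.80.
Total paid = 8·€130.00 + €28.80 = €1,068.80.
Total interest = total paid − principal = €1,068.80 − €1,037.00 = €31.80.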